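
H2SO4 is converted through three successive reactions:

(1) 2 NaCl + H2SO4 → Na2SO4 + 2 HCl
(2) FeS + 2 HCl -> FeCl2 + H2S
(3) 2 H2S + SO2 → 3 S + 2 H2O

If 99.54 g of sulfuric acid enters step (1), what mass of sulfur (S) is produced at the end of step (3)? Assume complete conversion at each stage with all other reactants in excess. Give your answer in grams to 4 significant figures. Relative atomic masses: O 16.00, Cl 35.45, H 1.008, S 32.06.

48.81 g

M(H2SO4) = 2(1.008) + 32.06 + 4(16.00) = 98.076 g/mol.
M(S) = 32.06 g/mol.
n(H2SO4) = 99.54 / 98.076 = 1.0149 mol.
Reaction (1): H2SO4→HCl ratio 1:2 ⇒ n(HCl) = 2.0299 mol.
Reaction (2): HCl→H2S ratio 2:1 ⇒ n(H2S) = 1.0149 mol.
Reaction (3): H2S→S ratio 2:3 ⇒ n(S) = 1.5224 mol.
Mass of S = 1.5224 × 32.06 = 48.808 g.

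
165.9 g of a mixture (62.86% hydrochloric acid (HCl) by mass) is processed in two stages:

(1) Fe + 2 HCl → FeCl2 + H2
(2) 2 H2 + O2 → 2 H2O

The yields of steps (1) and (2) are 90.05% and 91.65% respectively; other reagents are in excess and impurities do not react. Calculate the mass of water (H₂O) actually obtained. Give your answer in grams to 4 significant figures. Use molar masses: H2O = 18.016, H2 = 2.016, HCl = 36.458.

Pure HCl = 165.9 × 0.6286 = 104.28 g.
n(HCl) = 104.28 / 36.458 = 2.8604 mol.
Step 1 (HCl:H2 = 2:1): theoretical n(H2) = 1.4302 mol; at 90.05% yield, n(H2) = 1.2879 mol.
Step 2 (H2:H2O = 2:2): theoretical n(H2O) = 1.2879 mol, so theoretical mass = 1.2879 × 18.016 = 23.203 g.
At 91.65% yield, actual mass of H2O = 23.203 × 0.9165 = 21.265 g.

21.27 g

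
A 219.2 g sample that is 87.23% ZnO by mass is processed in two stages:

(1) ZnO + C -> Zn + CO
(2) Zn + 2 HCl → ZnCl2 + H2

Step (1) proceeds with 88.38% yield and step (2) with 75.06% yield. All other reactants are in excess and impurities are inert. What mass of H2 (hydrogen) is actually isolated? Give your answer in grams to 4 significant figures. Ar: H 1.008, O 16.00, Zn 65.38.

Pure ZnO = 219.2 × 0.8723 = 191.21 g.
M(ZnO) = 65.38 + 16.00 = 81.38 g/mol.
M(H2) = 2(1.008) = 2.016 g/mol.
n(ZnO) = 191.21 / 81.38 = 2.3496 mol.
Step 1 (ZnO:Zn = 1:1): theoretical n(Zn) = 2.3496 mol; at 88.38% yield, n(Zn) = 2.0766 mol.
Step 2 (Zn:H2 = 1:1): theoretical n(H2) = 2.0766 mol, so theoretical mass = 2.0766 × 2.016 = 4.1863 g.
At 75.06% yield, actual mass of H2 = 4.1863 × 0.7506 = 3.1423 g.

3.142 g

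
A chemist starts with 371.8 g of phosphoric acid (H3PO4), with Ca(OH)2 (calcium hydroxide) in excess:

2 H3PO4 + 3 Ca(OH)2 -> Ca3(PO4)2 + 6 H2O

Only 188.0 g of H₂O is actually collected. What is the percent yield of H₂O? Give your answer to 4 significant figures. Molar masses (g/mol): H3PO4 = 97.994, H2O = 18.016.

n(H3PO4) = 371.80 g / 97.994 g/mol = 3.7941 mol.
From the equation the H3PO4:H2O mole ratio is 2:6, so n(H2O) = 3.7941 × 6/2 = 11.382 mol.
Mass of H2O = 11.382 mol × 18.016 g/mol = 205.06 g.
This is the theoretical yield. Percent yield = 188.0 g / 205.06 g × 100% = 91.679%.

91.68 %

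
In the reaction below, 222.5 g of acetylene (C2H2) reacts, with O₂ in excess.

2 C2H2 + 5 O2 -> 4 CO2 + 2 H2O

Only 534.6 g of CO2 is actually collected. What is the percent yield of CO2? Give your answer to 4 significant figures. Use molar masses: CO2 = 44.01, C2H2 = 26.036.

n(C2H2) = 222.50 g / 26.036 g/mol = 8.5459 mol.
From the equation the C2H2:CO2 mole ratio is 2:4, so n(CO2) = 8.5459 × 4/2 = 17.092 mol.
Mass of CO2 = 17.092 mol × 44.01 g/mol = 752.21 g.
This is the theoretical yield. Percent yield = 534.6 g / 752.21 g × 100% = 71.071%.

71.07 %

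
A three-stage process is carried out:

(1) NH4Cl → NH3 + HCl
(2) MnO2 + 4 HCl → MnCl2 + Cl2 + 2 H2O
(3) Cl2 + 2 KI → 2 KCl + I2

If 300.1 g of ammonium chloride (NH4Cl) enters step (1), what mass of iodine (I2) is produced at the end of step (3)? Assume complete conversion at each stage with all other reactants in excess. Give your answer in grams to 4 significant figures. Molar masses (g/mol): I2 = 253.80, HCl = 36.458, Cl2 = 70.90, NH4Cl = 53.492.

n(NH4Cl) = 300.1 / 53.492 = 5.6102 mol.
Reaction (1): NH4Cl→HCl ratio 1:1 ⇒ n(HCl) = 5.6102 mol.
Reaction (2): HCl→Cl2 ratio 4:1 ⇒ n(Cl2) = 1.4025 mol.
Reaction (3): Cl2→I2 ratio 1:1 ⇒ n(I2) = 1.4025 mol.
Mass of I2 = 1.4025 × 253.80 = 355.97 g.

356.0 g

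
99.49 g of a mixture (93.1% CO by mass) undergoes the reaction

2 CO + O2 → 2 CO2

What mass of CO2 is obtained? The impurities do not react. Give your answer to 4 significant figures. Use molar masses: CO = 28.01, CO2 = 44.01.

Mass of pure CO = 99.49 g × 0.931 = 92.625 g.
n(CO) = 92.625 g / 28.01 g/mol = 3.3069 mol.
From the equation the CO:CO2 mole ratio is 2:2, so n(CO2) = 3.3069 × 2/2 = 3.3069 mol.
Mass of CO2 = 3.3069 mol × 44.01 g/mol = 145.53 g.

145.5 g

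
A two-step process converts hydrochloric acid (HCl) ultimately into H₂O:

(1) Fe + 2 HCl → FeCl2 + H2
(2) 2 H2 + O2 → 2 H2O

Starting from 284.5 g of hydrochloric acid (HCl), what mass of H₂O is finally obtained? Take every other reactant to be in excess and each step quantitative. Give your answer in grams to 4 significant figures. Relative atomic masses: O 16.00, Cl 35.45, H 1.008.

70.29 g

M(HCl) = 1.008 + 35.45 = 36.458 g/mol.
M(H2O) = 2(1.008) + 16.00 = 18.016 g/mol.
n(HCl) = 284.50 / 36.458 = 7.8035 mol.
Step 1 gives a 2:1 ratio of HCl to H2, so n(H2) = 3.9017 mol.
In step 2 the H2:H2O ratio is 2:2, so n(H2O) = 3.9017 mol.
Mass of H2O = 3.9017 × 18.016 = 70.294 g.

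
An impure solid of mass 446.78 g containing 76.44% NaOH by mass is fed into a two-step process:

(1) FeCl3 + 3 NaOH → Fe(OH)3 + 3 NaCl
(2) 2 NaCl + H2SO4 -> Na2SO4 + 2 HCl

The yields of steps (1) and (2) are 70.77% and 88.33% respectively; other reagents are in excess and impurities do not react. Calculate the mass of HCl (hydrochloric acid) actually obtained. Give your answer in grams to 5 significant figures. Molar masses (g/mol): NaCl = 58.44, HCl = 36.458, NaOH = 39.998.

194.59 g

Pure NaOH = 446.78 × 0.7644 = 341.519 g.
n(NaOH) = 341.519 / 39.998 = 8.53839 mol.
Step 1 (NaOH:NaCl = 3:3): theoretical n(NaCl) = 8.53839 mol; at 70.77% yield, n(NaCl) = 6.04262 mol.
Step 2 (NaCl:HCl = 2:2): theoretical n(HCl) = 6.04262 mol, so theoretical mass = 6.04262 × 36.458 = 220.302 g.
At 88.33% yield, actual mass of HCl = 220.302 × 0.8833 = 194.593 g.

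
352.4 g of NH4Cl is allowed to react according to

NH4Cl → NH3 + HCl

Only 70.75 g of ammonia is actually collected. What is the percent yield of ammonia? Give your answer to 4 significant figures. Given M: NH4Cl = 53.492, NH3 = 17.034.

n(NH4Cl) = 352.40 g / 53.492 g/mol = 6.5879 mol.
From the equation the NH4Cl:NH3 mole ratio is 1:1, so n(NH3) = 6.5879 × 1/1 = 6.5879 mol.
Mass of NH3 = 6.5879 mol × 17.034 g/mol = 112.22 g.
This is the theoretical yield. Percent yield = 70.75 g / 112.22 g × 100% = 63.047%.

63.05 %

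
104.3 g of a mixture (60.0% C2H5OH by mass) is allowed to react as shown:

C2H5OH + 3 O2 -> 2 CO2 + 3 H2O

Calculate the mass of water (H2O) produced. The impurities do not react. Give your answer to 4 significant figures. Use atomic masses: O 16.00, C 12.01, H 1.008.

73.42 g

Mass of pure C2H5OH = 104.3 g × 0.600 = 62.580 g.
M(C2H5OH) = 2(12.01) + 6(1.008) + 16.00 = 46.068 g/mol.
M(H2O) = 2(1.008) + 16.00 = 18.016 g/mol.
n(C2H5OH) = 62.580 g / 46.068 g/mol = 1.3584 mol.
From the equation the C2H5OH:H2O mole ratio is 1:3, so n(H2O) = 1.3584 × 3/1 = 4.0753 mol.
Mass of H2O = 4.0753 mol × 18.016 g/mol = 73.420 g.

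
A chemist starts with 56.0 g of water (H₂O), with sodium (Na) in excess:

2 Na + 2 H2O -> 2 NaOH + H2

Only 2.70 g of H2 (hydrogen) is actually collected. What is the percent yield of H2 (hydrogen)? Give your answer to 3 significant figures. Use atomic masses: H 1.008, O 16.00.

86.2 %

M(H2O) = 2(1.008) + 16.00 = 18.016 g/mol.
M(H2) = 2(1.008) = 2.016 g/mol.
n(H2O) = 56.00 g / 18.016 g/mol = 3.108 mol.
From the equation the H2O:H2 mole ratio is 2:1, so n(H2) = 3.108 × 1/2 = 1.554 mol.
Mass of H2 = 1.554 mol × 2.016 g/mol = 3.133 g.
This is the theoretical yield. Percent yield = 2.70 g / 3.133 g × 100% = 86.17%.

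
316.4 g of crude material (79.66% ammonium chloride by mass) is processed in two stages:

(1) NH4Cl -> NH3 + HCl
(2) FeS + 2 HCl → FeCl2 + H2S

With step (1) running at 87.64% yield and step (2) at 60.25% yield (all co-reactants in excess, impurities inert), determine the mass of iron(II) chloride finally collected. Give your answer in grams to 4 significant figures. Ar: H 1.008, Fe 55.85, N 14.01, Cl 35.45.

157.7 g

Pure NH4Cl = 316.4 × 0.7966 = 252.04 g.
M(NH4Cl) = 14.01 + 4(1.008) + 35.45 = 53.492 g/mol.
M(FeCl2) = 55.85 + 2(35.45) = 126.75 g/mol.
n(NH4Cl) = 252.04 / 53.492 = 4.7118 mol.
Step 1 (NH4Cl:HCl = 1:1): theoretical n(HCl) = 4.7118 mol; at 87.64% yield, n(HCl) = 4.1294 mol.
Step 2 (HCl:FeCl2 = 2:1): theoretical n(FeCl2) = 2.0647 mol, so theoretical mass = 2.0647 × 126.75 = 261.70 g.
At 60.25% yield, actual mass of FeCl2 = 261.70 × 0.6025 = 157.68 g.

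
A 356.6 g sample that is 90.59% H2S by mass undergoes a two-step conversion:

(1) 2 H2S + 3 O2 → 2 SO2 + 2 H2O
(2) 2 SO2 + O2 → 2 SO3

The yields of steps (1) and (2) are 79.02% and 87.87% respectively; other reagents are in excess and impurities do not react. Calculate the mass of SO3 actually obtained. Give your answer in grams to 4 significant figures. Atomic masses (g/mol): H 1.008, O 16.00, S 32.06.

527.0 g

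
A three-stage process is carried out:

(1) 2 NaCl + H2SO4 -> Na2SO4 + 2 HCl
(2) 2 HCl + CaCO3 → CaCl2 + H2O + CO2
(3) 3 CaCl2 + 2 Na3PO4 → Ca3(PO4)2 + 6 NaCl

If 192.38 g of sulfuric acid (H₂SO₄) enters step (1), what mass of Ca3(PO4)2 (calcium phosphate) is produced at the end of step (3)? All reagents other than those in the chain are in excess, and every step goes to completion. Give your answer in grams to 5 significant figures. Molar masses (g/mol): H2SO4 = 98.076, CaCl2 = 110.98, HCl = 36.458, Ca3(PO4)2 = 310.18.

202.81 g

n(H2SO4) = 192.38 / 98.076 = 1.96154 mol.
Reaction (1): H2SO4→HCl ratio 1:2 ⇒ n(HCl) = 3.92308 mol.
Reaction (2): HCl→CaCl2 ratio 2:1 ⇒ n(CaCl2) = 1.96154 mol.
Reaction (3): CaCl2→Ca3(PO4)2 ratio 3:1 ⇒ n(Ca3(PO4)2) = 0.653847 mol.
Mass of Ca3(PO4)2 = 0.653847 × 310.18 = 202.810 g.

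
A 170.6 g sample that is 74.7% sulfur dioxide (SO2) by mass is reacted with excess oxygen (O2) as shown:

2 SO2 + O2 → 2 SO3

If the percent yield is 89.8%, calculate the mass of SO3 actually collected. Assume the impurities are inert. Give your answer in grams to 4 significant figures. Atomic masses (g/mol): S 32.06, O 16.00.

143.0 g

Pure SO2 available = 170.6 g × 0.747 = 127.44 g.
M(SO2) = 32.06 + 2(16.00) = 64.06 g/mol.
M(SO3) = 32.06 + 3(16.00) = 80.06 g/mol.
n(SO2) = 127.44 g / 64.06 g/mol = 1.9894 mol.
From the equation the SO2:SO3 mole ratio is 2:2, so n(SO3) = 1.9894 × 2/2 = 1.9894 mol.
Mass of SO3 = 1.9894 mol × 80.06 g/mol = 159.27 g.
Actual mass collected = 159.27 g × 0.898 = 143.02 g.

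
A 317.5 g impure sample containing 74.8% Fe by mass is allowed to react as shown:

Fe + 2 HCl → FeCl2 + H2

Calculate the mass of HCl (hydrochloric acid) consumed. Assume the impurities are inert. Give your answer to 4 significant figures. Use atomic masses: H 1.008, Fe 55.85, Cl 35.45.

310.1 g

Mass of pure Fe = 317.5 g × 0.748 = 237.49 g.
M(Fe) = 55.85 g/mol.
M(HCl) = 1.008 + 35.45 = 36.458 g/mol.
n(Fe) = 237.49 g / 55.85 g/mol = 4.2523 mol.
From the equation the Fe:HCl mole ratio is 1:2, so n(HCl) = 4.2523 × 2/1 = 8.5046 mol.
Mass of HCl = 8.5046 mol × 36.458 g/mol = 310.06 g.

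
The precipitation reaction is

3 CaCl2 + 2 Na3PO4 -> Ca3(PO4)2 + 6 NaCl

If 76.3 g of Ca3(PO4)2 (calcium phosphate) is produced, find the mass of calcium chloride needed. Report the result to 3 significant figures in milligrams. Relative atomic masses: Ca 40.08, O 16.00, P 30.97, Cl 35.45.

M(Ca3(PO4)2) = 3(40.08) + 2(30.97) + 8(16.00) = 310.18 g/mol.
M(CaCl2) = 40.08 + 2(35.45) = 110.98 g/mol.
n(Ca3(PO4)2) = 76.30 g / 310.18 g/mol = 0.2460 mol.
From the equation the Ca3(PO4)2:CaCl2 mole ratio is 1:3, so n(CaCl2) = 0.2460 × 3/1 = 0.7380 mol.
Mass of CaCl2 = 0.7380 mol × 110.98 g/mol = 81.90 g.
Converting to mg: 81.90 g = 81900 mg.

81900 mg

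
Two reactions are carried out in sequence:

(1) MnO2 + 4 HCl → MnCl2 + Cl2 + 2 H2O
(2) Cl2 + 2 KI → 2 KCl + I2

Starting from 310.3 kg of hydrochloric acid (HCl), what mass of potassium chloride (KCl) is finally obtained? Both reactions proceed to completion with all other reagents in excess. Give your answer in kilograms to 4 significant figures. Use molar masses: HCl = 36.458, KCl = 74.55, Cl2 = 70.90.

310.3 kg = 310300 g.
n(HCl) = 310300 / 36.458 = 8511.2 mol.
Step 1 gives a 4:1 ratio of HCl to Cl2, so n(Cl2) = 2127.8 mol.
In step 2 the Cl2:KCl ratio is 1:2, so n(KCl) = 4255.6 mol.
Mass of KCl = 4255.6 × 74.55 = 317250 g = 317.3 kg.

317.3 kg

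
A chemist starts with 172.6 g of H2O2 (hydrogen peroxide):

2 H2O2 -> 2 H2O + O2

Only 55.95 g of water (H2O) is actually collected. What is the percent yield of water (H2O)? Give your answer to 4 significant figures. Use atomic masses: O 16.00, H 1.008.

61.20 %

M(H2O2) = 2(1.008) + 2(16.00) = 34.016 g/mol.
M(H2O) = 2(1.008) + 16.00 = 18.016 g/mol.
n(H2O2) = 172.60 g / 34.016 g/mol = 5.0741 mol.
From the equation the H2O2:H2O mole ratio is 2:2, so n(H2O) = 5.0741 × 2/2 = 5.0741 mol.
Mass of H2O = 5.0741 mol × 18.016 g/mol = 91.415 g.
This is the theoretical yield. Percent yield = 55.95 g / 91.415 g × 100% = 61.205%.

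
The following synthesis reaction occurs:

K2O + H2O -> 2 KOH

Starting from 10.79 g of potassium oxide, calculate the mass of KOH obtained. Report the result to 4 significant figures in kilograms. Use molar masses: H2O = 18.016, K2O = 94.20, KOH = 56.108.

n(K2O) = 10.790 g / 94.20 g/mol = 0.11454 mol.
From the equation the K2O:KOH mole ratio is 1:2, so n(KOH) = 0.11454 × 2/1 = 0.22909 mol.
Mass of KOH = 0.22909 mol × 56.108 g/mol = 12.854 g.
Converting to kg: 12.854 g = 0.01285 kg.

0.01285 kg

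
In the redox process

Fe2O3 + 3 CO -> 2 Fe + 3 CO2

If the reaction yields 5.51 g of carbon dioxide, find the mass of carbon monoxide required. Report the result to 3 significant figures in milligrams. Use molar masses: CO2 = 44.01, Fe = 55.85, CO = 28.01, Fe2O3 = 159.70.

3510 mg

n(CO2) = 5.510 g / 44.01 g/mol = 0.1252 mol.
From the equation the CO2:CO mole ratio is 3:3, so n(CO) = 0.1252 × 3/3 = 0.1252 mol.
Mass of CO = 0.1252 mol × 28.01 g/mol = 3.507 g.
Converting to mg: 3.507 g = 3510 mg.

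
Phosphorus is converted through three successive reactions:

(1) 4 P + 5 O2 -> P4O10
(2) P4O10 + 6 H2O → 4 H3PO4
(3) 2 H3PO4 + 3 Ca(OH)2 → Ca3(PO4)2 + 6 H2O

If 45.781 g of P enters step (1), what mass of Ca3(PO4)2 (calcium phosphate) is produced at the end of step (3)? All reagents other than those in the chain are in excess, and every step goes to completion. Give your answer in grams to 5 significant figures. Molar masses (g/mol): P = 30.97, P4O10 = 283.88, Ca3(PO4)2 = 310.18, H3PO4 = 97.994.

229.26 g

n(P) = 45.781 / 30.97 = 1.47824 mol.
Reaction (1): P→P4O10 ratio 4:1 ⇒ n(P4O10) = 0.369559 mol.
Reaction (2): P4O10→H3PO4 ratio 1:4 ⇒ n(H3PO4) = 1.47824 mol.
Reaction (3): H3PO4→Ca3(PO4)2 ratio 2:1 ⇒ n(Ca3(PO4)2) = 0.739119 mol.
Mass of Ca3(PO4)2 = 0.739119 × 310.18 = 229.260 g.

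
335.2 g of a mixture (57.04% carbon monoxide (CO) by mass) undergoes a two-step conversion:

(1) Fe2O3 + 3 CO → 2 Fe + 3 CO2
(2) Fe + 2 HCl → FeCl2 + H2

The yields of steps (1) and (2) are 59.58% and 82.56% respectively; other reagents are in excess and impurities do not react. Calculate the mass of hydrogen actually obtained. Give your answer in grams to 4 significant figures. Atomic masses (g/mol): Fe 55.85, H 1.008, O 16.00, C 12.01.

4.513 g

Pure CO = 335.2 × 0.5704 = 191.20 g.
M(CO) = 12.01 + 16.00 = 28.01 g/mol.
M(H2) = 2(1.008) = 2.016 g/mol.
n(CO) = 191.20 / 28.01 = 6.8261 mol.
Step 1 (CO:Fe = 3:2): theoretical n(Fe) = 4.5507 mol; at 59.58% yield, n(Fe) = 2.7113 mol.
Step 2 (Fe:H2 = 1:1): theoretical n(H2) = 2.7113 mol, so theoretical mass = 2.7113 × 2.016 = 5.4660 g.
At 82.56% yield, actual mass of H2 = 5.4660 × 0.8256 = 4.5127 g.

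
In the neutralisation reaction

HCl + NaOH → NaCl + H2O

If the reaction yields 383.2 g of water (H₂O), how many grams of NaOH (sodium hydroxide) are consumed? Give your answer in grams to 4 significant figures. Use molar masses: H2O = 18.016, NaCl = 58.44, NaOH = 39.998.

850.8 g

n(H2O) = 383.20 g / 18.016 g/mol = 21.270 mol.
From the equation the H2O:NaOH mole ratio is 1:1, so n(NaOH) = 21.270 × 1/1 = 21.270 mol.
Mass of NaOH = 21.270 mol × 39.998 g/mol = 850.76 g.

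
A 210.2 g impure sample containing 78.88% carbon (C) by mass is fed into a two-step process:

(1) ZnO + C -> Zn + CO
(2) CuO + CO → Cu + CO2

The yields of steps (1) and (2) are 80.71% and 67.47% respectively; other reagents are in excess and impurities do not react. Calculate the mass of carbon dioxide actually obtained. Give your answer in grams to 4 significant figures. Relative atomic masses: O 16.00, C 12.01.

330.9 g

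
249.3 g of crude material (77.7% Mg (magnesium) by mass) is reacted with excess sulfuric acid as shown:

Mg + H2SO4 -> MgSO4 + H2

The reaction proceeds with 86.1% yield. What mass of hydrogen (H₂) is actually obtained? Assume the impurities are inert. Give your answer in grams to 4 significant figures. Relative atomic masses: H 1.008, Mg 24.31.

13.83 g

Pure Mg available = 249.3 g × 0.777 = 193.71 g.
M(Mg) = 24.31 g/mol.
M(H2) = 2(1.008) = 2.016 g/mol.
n(Mg) = 193.71 g / 24.31 g/mol = 7.9682 mol.
From the equation the Mg:H2 mole ratio is 1:1, so n(H2) = 7.9682 × 1/1 = 7.9682 mol.
Mass of H2 = 7.9682 mol × 2.016 g/mol = 16.064 g.
Actual mass collected = 16.064 g × 0.861 = 13.831 g.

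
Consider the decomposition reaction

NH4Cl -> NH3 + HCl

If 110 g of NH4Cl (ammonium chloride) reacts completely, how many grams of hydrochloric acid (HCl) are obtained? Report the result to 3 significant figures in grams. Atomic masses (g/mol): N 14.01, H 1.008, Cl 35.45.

75.0 g

M(NH4Cl) = 14.01 + 4(1.008) + 35.45 = 53.492 g/mol.
M(HCl) = 1.008 + 35.45 = 36.458 g/mol.
n(NH4Cl) = 110.0 g / 53.492 g/mol = 2.056 mol.
From the equation the NH4Cl:HCl mole ratio is 1:1, so n(HCl) = 2.056 × 1/1 = 2.056 mol.
Mass of HCl = 2.056 mol × 36.458 g/mol = 74.97 g.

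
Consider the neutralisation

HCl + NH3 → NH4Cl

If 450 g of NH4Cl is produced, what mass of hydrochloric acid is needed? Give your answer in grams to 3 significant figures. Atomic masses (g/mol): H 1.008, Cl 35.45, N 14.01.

307 g

M(NH4Cl) = 14.01 + 4(1.008) + 35.45 = 53.492 g/mol.
M(HCl) = 1.008 + 35.45 = 36.458 g/mol.
n(NH4Cl) = 450.0 g / 53.492 g/mol = 8.412 mol.
From the equation the NH4Cl:HCl mole ratio is 1:1, so n(HCl) = 8.412 × 1/1 = 8.412 mol.
Mass of HCl = 8.412 mol × 36.458 g/mol = 306.7 g.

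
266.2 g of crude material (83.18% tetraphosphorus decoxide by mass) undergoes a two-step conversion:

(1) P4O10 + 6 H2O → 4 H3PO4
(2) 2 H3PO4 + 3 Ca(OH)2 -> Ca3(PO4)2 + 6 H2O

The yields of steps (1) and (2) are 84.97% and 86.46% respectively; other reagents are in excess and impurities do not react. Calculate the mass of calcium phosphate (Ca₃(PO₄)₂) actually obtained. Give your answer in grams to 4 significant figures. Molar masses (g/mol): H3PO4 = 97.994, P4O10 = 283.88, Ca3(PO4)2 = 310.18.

355.5 g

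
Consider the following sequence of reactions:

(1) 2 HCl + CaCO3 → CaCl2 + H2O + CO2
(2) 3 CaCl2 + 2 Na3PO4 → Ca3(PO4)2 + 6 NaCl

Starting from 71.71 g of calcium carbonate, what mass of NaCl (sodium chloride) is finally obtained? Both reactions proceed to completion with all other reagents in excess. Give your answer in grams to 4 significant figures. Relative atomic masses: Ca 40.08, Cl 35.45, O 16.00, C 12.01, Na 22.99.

83.74 g

M(CaCO3) = 40.08 + 12.01 + 3(16.00) = 100.09 g/mol.
M(NaCl) = 22.99 + 35.45 = 58.44 g/mol.
n(CaCO3) = 71.710 / 100.09 = 0.71646 mol.
Step 1 gives a 1:1 ratio of CaCO3 to CaCl2, so n(CaCl2) = 0.71646 mol.
In step 2 the CaCl2:NaCl ratio is 3:6, so n(NaCl) = 1.4329 mol.
Mass of NaCl = 1.4329 × 58.44 = 83.739 g.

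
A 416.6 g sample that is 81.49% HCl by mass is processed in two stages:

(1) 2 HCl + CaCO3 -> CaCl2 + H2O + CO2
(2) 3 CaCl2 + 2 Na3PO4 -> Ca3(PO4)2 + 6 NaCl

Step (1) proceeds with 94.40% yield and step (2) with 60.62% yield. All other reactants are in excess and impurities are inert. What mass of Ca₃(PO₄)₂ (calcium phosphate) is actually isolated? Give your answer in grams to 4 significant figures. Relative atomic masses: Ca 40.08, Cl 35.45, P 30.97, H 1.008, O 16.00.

Pure HCl = 416.6 × 0.8149 = 339.49 g.
M(HCl) = 1.008 + 35.45 = 36.458 g/mol.
M(Ca3(PO4)2) = 3(40.08) + 2(30.97) + 8(16.00) = 310.18 g/mol.
n(HCl) = 339.49 / 36.458 = 9.3117 mol.
Step 1 (HCl:CaCl2 = 2:1): theoretical n(CaCl2) = 4.6559 mol; at 94.40% yield, n(CaCl2) = 4.3951 mol.
Step 2 (CaCl2:Ca3(PO4)2 = 3:1): theoretical n(Ca3(PO4)2) = 1.4650 mol, so theoretical mass = 1.4650 × 310.18 = 454.43 g.
At 60.62% yield, actual mass of Ca3(PO4)2 = 454.43 × 0.6062 = 275.47 g.

275.5 g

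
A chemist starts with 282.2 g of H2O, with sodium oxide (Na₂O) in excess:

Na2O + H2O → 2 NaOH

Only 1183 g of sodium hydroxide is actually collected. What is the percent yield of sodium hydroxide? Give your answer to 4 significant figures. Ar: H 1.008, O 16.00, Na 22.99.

94.41 %

M(H2O) = 2(1.008) + 16.00 = 18.016 g/mol.
M(NaOH) = 22.99 + 16.00 + 1.008 = 39.998 g/mol.
n(H2O) = 282.20 g / 18.016 g/mol = 15.664 mol.
From the equation the H2O:NaOH mole ratio is 1:2, so n(NaOH) = 15.664 × 2/1 = 31.328 mol.
Mass of NaOH = 31.328 mol × 39.998 g/mol = 1253.0 g.
This is the theoretical yield. Percent yield = 1183 g / 1253.0 g × 100% = 94.410%.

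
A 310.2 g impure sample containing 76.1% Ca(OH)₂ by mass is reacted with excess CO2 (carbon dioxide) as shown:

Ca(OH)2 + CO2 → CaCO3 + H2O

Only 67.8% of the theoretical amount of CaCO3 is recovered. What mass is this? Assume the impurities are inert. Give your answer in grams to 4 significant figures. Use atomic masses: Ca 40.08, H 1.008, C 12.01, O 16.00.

216.2 g

Pure Ca(OH)2 available = 310.2 g × 0.761 = 236.06 g.
M(Ca(OH)2) = 40.08 + 2(16.00) + 2(1.008) = 74.096 g/mol.
M(CaCO3) = 40.08 + 12.01 + 3(16.00) = 100.09 g/mol.
n(Ca(OH)2) = 236.06 g / 74.096 g/mol = 3.1859 mol.
From the equation the Ca(OH)2:CaCO3 mole ratio is 1:1, so n(CaCO3) = 3.1859 × 1/1 = 3.1859 mol.
Mass of CaCO3 = 3.1859 mol × 100.09 g/mol = 318.88 g.
Actual mass collected = 318.88 g × 0.678 = 216.20 g.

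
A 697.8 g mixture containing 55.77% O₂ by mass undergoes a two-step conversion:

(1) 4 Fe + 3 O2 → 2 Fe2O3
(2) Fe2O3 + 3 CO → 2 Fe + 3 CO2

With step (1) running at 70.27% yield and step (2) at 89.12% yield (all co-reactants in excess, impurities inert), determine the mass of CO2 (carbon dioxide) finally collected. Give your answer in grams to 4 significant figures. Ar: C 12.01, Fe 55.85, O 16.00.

Pure O2 = 697.8 × 0.5577 = 389.16 g.
M(O2) = 2(16.00) = 32.00 g/mol.
M(CO2) = 12.01 + 2(16.00) = 44.01 g/mol.
n(O2) = 389.16 / 32.00 = 12.161 mol.
Step 1 (O2:Fe2O3 = 3:2): theoretical n(Fe2O3) = 8.1076 mol; at 70.27% yield, n(Fe2O3) = 5.6972 mol.
Step 2 (Fe2O3:CO2 = 1:3): theoretical n(CO2) = 17.092 mol, so theoretical mass = 17.092 × 44.01 = 752.20 g.
At 89.12% yield, actual mass of CO2 = 752.20 × 0.8912 = 670.36 g.

670.4 g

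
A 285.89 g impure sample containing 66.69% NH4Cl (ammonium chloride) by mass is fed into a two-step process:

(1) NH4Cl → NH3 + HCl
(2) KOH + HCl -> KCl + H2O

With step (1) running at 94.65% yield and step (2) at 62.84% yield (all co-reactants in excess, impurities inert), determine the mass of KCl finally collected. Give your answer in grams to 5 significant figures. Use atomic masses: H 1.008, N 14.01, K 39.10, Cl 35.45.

158.04 g

Pure NH4Cl = 285.89 × 0.6669 = 190.660 g.
M(NH4Cl) = 14.01 + 4(1.008) + 35.45 = 53.492 g/mol.
M(KCl) = 39.10 + 35.45 = 74.55 g/mol.
n(NH4Cl) = 190.660 / 53.492 = 3.56427 mol.
Step 1 (NH4Cl:HCl = 1:1): theoretical n(HCl) = 3.56427 mol; at 94.65% yield, n(HCl) = 3.37358 mol.
Step 2 (HCl:KCl = 1:1): theoretical n(KCl) = 3.37358 mol, so theoretical mass = 3.37358 × 74.55 = 251.501 g.
At 62.84% yield, actual mass of KCl = 251.501 × 0.6284 = 158.043 g.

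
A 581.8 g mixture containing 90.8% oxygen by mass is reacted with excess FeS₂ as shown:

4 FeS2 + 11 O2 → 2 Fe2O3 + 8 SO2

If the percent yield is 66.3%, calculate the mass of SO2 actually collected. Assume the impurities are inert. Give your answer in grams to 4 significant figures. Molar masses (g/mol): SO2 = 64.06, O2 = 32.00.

509.9 g

Pure O2 available = 581.8 g × 0.908 = 528.27 g.
n(O2) = 528.27 g / 32.00 g/mol = 16.509 mol.
From the equation the O2:SO2 mole ratio is 11:8, so n(SO2) = 16.509 × 8/11 = 12.006 mol.
Mass of SO2 = 12.006 mol × 64.06 g/mol = 769.12 g.
Actual mass collected = 769.12 g × 0.663 = 509.93 g.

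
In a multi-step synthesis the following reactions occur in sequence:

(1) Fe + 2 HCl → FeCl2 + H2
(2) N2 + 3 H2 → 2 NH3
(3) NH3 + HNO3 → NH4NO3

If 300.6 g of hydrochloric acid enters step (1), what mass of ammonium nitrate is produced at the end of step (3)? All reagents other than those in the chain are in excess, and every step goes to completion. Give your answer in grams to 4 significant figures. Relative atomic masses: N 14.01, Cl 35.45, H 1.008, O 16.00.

220.0 g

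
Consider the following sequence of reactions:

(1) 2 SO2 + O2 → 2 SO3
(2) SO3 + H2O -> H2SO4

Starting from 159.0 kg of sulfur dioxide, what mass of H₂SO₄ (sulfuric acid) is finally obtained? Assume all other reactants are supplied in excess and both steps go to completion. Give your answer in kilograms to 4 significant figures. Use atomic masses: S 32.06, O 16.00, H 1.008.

M(SO2) = 32.06 + 2(16.00) = 64.06 g/mol.
M(H2SO4) = 2(1.008) + 32.06 + 4(16.00) = 98.076 g/mol.
159.0 kg = 159000 g.
n(SO2) = 159000 / 64.06 = 2482.0 mol.
Step 1 gives a 2:2 ratio of SO2 to SO3, so n(SO3) = 2482.0 mol.
In step 2 the SO3:H2SO4 ratio is 1:1, so n(H2SO4) = 2482.0 mol.
Mass of H2SO4 = 2482.0 × 98.076 = 243430 g = 243.4 kg.

243.4 kg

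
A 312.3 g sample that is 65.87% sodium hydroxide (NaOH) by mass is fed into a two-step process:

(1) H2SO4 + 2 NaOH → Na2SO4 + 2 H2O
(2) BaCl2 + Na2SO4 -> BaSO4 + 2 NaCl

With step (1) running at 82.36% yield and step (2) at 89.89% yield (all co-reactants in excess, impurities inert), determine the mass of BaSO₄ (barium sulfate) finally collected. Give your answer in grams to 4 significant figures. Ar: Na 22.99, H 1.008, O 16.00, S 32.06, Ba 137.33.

444.3 g

Pure NaOH = 312.3 × 0.6587 = 205.71 g.
M(NaOH) = 22.99 + 16.00 + 1.008 = 39.998 g/mol.
M(BaSO4) = 137.33 + 32.06 + 4(16.00) = 233.39 g/mol.
n(NaOH) = 205.71 / 39.998 = 5.1431 mol.
Step 1 (NaOH:Na2SO4 = 2:1): theoretical n(Na2SO4) = 2.5715 mol; at 82.36% yield, n(Na2SO4) = 2.1179 mol.
Step 2 (Na2SO4:BaSO4 = 1:1): theoretical n(BaSO4) = 2.1179 mol, so theoretical mass = 2.1179 × 233.39 = 494.30 g.
At 89.89% yield, actual mass of BaSO4 = 494.30 × 0.8989 = 444.33 g.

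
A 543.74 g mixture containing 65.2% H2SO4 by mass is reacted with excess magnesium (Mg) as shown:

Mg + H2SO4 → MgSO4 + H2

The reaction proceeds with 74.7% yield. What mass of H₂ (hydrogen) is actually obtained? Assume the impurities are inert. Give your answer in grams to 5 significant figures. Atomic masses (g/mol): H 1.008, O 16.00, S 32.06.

5.4436 g

Pure H2SO4 available = 543.74 g × 0.652 = 354.518 g.
M(H2SO4) = 2(1.008) + 32.06 + 4(16.00) = 98.076 g/mol.
M(H2) = 2(1.008) = 2.016 g/mol.
n(H2SO4) = 354.518 g / 98.076 g/mol = 3.61473 mol.
From the equation the H2SO4:H2 mole ratio is 1:1, so n(H2) = 3.61473 × 1/1 = 3.61473 mol.
Mass of H2 = 3.61473 mol × 2.016 g/mol = 7.28730 g.
Actual mass collected = 7.28730 g × 0.747 = 5.44361 g.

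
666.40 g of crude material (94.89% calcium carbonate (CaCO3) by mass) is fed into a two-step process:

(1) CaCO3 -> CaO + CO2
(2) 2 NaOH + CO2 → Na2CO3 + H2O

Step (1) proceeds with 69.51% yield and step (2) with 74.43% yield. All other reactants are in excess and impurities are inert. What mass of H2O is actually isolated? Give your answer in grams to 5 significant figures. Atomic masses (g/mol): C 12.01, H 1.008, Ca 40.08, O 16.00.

Pure CaCO3 = 666.40 × 0.9489 = 632.347 g.
M(CaCO3) = 40.08 + 12.01 + 3(16.00) = 100.09 g/mol.
M(H2O) = 2(1.008) + 16.00 = 18.016 g/mol.
n(CaCO3) = 632.347 / 100.09 = 6.31778 mol.
Step 1 (CaCO3:CO2 = 1:1): theoretical n(CO2) = 6.31778 mol; at 69.51% yield, n(CO2) = 4.39149 mol.
Step 2 (CO2:H2O = 1:1): theoretical n(H2O) = 4.39149 mol, so theoretical mass = 4.39149 × 18.016 = 79.1171 g.
At 74.43% yield, actual mass of H2O = 79.1171 × 0.7443 = 58.8869 g.

58.887 g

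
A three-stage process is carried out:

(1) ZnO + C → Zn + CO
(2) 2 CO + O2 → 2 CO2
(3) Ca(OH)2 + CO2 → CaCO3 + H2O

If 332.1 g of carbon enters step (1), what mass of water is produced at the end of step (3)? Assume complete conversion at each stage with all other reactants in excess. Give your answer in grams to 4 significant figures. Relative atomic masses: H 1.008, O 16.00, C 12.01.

M(C) = 12.01 g/mol.
M(H2O) = 2(1.008) + 16.00 = 18.016 g/mol.
n(C) = 332.1 / 12.01 = 27.652 mol.
Reaction (1): C→CO ratio 1:1 ⇒ n(CO) = 27.652 mol.
Reaction (2): CO→CO2 ratio 2:2 ⇒ n(CO2) = 27.652 mol.
Reaction (3): CO2→H2O ratio 1:1 ⇒ n(H2O) = 27.652 mol.
Mass of H2O = 27.652 × 18.016 = 498.18 g.

498.2 g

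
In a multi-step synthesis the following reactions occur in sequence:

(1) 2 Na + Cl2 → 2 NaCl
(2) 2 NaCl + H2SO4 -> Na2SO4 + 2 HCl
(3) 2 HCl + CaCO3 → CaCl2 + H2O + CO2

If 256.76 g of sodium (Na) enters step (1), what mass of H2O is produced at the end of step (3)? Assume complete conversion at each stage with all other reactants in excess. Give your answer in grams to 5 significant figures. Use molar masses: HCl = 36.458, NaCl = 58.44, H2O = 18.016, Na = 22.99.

n(Na) = 256.76 / 22.99 = 11.1683 mol.
Reaction (1): Na→NaCl ratio 2:2 ⇒ n(NaCl) = 11.1683 mol.
Reaction (2): NaCl→HCl ratio 2:2 ⇒ n(HCl) = 11.1683 mol.
Reaction (3): HCl→H2O ratio 2:1 ⇒ n(H2O) = 5.58417 mol.
Mass of H2O = 5.58417 × 18.016 = 100.604 g.

100.60 g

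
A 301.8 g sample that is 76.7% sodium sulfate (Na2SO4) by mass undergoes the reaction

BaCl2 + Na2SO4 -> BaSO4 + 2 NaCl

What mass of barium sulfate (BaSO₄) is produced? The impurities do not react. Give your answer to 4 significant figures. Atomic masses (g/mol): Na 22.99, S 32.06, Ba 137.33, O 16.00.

380.4 g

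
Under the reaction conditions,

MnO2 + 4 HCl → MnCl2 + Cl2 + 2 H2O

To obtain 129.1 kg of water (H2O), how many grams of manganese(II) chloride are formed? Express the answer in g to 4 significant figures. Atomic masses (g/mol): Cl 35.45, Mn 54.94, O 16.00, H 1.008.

450900 g

M(H2O) = 2(1.008) + 16.00 = 18.016 g/mol.
M(MnCl2) = 54.94 + 2(35.45) = 125.84 g/mol.
Convert: 129.1 kg = 129100 g.
n(H2O) = 129100 g / 18.016 g/mol = 7165.9 mol.
From the equation the H2O:MnCl2 mole ratio is 2:1, so n(MnCl2) = 7165.9 × 1/2 = 3582.9 mol.
Mass of MnCl2 = 3582.9 mol × 125.84 g/mol = 450880 g.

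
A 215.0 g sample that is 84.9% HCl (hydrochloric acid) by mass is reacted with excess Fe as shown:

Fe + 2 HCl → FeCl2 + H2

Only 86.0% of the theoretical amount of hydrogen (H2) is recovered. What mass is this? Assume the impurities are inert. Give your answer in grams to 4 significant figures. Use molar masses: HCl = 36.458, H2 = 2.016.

4.340 g

Pure HCl available = 215.0 g × 0.849 = 182.53 g.
n(HCl) = 182.53 g / 36.458 g/mol = 5.0067 mol.
From the equation the HCl:H2 mole ratio is 2:1, so n(H2) = 5.0067 × 1/2 = 2.5034 mol.
Mass of H2 = 2.5034 mol × 2.016 g/mol = 5.0468 g.
Actual mass collected = 5.0468 g × 0.860 = 4.3402 g.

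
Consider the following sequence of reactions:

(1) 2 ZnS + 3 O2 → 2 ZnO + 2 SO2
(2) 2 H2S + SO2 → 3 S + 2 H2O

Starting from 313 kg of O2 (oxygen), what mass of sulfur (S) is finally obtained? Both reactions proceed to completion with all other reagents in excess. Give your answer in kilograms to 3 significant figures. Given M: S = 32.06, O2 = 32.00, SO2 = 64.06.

313 kg = 313000 g.
n(O2) = 313000 / 32.00 = 9781 mol.
Step 1 gives a 3:2 ratio of O2 to SO2, so n(SO2) = 6521 mol.
In step 2 the SO2:S ratio is 1:3, so n(S) = 19560 mol.
Mass of S = 19560 × 32.06 = 627200 g = 627 kg.

627 kg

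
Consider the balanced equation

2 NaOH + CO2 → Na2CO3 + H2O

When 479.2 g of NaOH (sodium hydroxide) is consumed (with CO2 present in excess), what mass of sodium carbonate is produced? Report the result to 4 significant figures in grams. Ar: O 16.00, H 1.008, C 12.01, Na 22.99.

M(NaOH) = 22.99 + 16.00 + 1.008 = 39.998 g/mol.
M(Na2CO3) = 2(22.99) + 12.01 + 3(16.00) = 105.99 g/mol.
n(NaOH) = 479.20 g / 39.998 g/mol = 11.981 mol.
From the equation the NaOH:Na2CO3 mole ratio is 2:1, so n(Na2CO3) = 11.981 × 1/2 = 5.9903 mol.
Mass of Na2CO3 = 5.9903 mol × 105.99 g/mol = 634.91 g.

634.9 g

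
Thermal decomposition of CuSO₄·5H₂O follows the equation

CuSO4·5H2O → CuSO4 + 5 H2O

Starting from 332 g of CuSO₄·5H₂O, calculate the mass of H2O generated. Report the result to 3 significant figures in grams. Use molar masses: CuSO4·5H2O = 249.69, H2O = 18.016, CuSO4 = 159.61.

n(CuSO4·5H2O) = 332.0 g / 249.69 g/mol = 1.330 mol.
From the equation the CuSO4·5H2O:H2O mole ratio is 1:5, so n(H2O) = 1.330 × 5/1 = 6.648 mol.
Mass of H2O = 6.648 mol × 18.016 g/mol = 119.8 g.

120 g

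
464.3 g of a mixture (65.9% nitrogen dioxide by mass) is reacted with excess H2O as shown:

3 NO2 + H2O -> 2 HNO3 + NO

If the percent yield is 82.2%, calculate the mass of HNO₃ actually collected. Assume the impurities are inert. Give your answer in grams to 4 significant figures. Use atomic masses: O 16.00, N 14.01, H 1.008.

Pure NO2 available = 464.3 g × 0.659 = 305.97 g.
M(NO2) = 14.01 + 2(16.00) = 46.01 g/mol.
M(HNO3) = 1.008 + 14.01 + 3(16.00) = 63.018 g/mol.
n(NO2) = 305.97 g / 46.01 g/mol = 6.6502 mol.
From the equation the NO2:HNO3 mole ratio is 3:2, so n(HNO3) = 6.6502 × 2/3 = 4.4334 mol.
Mass of HNO3 = 4.4334 mol × 63.018 g/mol = 279.39 g.
Actual mass collected = 279.39 g × 0.822 = 229.66 g.

229.7 g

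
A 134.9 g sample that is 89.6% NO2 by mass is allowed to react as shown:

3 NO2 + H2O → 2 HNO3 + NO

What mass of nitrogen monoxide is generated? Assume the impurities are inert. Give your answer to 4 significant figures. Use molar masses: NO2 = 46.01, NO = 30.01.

Mass of pure NO2 = 134.9 g × 0.896 = 120.87 g.
n(NO2) = 120.87 g / 46.01 g/mol = 2.6270 mol.
From the equation the NO2:NO mole ratio is 3:1, so n(NO) = 2.6270 × 1/3 = 0.87568 mol.
Mass of NO = 0.87568 mol × 30.01 g/mol = 26.279 g.

26.28 g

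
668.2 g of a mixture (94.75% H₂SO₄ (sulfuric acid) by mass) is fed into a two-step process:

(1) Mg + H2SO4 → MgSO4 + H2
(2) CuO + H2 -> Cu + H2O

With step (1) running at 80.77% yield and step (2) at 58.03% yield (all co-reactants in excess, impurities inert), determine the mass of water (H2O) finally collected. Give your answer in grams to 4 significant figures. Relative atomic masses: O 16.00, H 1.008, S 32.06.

Pure H2SO4 = 668.2 × 0.9475 = 633.12 g.
M(H2SO4) = 2(1.008) + 32.06 + 4(16.00) = 98.076 g/mol.
M(H2O) = 2(1.008) + 16.00 = 18.016 g/mol.
n(H2SO4) = 633.12 / 98.076 = 6.4554 mol.
Step 1 (H2SO4:H2 = 1:1): theoretical n(H2) = 6.4554 mol; at 80.77% yield, n(H2) = 5.2140 mol.
Step 2 (H2:H2O = 1:1): theoretical n(H2O) = 5.2140 mol, so theoretical mass = 5.2140 × 18.016 = 93.936 g.
At 58.03% yield, actual mass of H2O = 93.936 × 0.5803 = 54.511 g.

54.51 g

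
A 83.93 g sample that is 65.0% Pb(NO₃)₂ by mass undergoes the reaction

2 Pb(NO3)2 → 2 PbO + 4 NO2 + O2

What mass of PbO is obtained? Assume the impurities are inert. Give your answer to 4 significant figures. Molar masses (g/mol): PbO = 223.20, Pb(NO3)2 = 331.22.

36.76 g

Mass of pure Pb(NO3)2 = 83.93 g × 0.650 = 54.555 g.
n(Pb(NO3)2) = 54.555 g / 331.22 g/mol = 0.16471 mol.
From the equation the Pb(NO3)2:PbO mole ratio is 2:2, so n(PbO) = 0.16471 × 2/2 = 0.16471 mol.
Mass of PbO = 0.16471 mol × 223.20 g/mol = 36.763 g.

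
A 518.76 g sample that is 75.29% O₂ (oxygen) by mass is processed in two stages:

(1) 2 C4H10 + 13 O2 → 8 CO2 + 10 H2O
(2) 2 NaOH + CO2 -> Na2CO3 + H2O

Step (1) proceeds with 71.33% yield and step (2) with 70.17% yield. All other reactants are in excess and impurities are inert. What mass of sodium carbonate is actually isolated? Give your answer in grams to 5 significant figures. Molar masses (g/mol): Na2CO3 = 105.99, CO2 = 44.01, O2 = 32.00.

398.46 g

Pure O2 = 518.76 × 0.7529 = 390.574 g.
n(O2) = 390.574 / 32.00 = 12.2055 mol.
Step 1 (O2:CO2 = 13:8): theoretical n(CO2) = 7.51105 mol; at 71.33% yield, n(CO2) = 5.35763 mol.
Step 2 (CO2:Na2CO3 = 1:1): theoretical n(Na2CO3) = 5.35763 mol, so theoretical mass = 5.35763 × 105.99 = 567.855 g.
At 70.17% yield, actual mass of Na2CO3 = 567.855 × 0.7017 = 398.464 g.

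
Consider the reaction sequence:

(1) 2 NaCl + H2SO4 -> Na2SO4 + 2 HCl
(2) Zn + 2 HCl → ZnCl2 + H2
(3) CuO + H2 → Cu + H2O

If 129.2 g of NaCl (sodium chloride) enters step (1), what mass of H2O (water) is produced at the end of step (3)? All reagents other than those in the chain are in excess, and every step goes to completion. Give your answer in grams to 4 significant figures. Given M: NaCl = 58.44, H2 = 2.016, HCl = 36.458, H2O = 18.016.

19.92 g

n(NaCl) = 129.2 / 58.44 = 2.2108 mol.
Reaction (1): NaCl→HCl ratio 2:2 ⇒ n(HCl) = 2.2108 mol.
Reaction (2): HCl→H2 ratio 2:1 ⇒ n(H2) = 1.1054 mol.
Reaction (3): H2→H2O ratio 1:1 ⇒ n(H2O) = 1.1054 mol.
Mass of H2O = 1.1054 × 18.016 = 19.915 g.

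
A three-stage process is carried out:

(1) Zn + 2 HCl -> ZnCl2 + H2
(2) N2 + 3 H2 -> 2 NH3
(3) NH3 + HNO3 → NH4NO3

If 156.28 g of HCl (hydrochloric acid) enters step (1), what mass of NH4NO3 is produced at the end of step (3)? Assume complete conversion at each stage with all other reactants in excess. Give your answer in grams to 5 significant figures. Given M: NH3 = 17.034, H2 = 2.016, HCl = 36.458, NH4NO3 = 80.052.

114.38 g

n(HCl) = 156.28 / 36.458 = 4.28658 mol.
Reaction (1): HCl→H2 ratio 2:1 ⇒ n(H2) = 2.14329 mol.
Reaction (2): H2→NH3 ratio 3:2 ⇒ n(NH3) = 1.42886 mol.
Reaction (3): NH3→NH4NO3 ratio 1:1 ⇒ n(NH4NO3) = 1.42886 mol.
Mass of NH4NO3 = 1.42886 × 80.052 = 114.383 g.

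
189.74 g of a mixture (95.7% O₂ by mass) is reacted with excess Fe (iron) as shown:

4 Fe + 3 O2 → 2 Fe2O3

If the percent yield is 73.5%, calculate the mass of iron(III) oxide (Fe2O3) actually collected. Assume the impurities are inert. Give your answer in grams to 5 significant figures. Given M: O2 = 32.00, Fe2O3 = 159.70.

444.04 g

Pure O2 available = 189.74 g × 0.957 = 181.581 g.
n(O2) = 181.581 g / 32.00 g/mol = 5.67441 mol.
From the equation the O2:Fe2O3 mole ratio is 3:2, so n(Fe2O3) = 5.67441 × 2/3 = 3.78294 mol.
Mass of Fe2O3 = 3.78294 mol × 159.70 g/mol = 604.136 g.
Actual mass collected = 604.136 g × 0.735 = 444.040 g.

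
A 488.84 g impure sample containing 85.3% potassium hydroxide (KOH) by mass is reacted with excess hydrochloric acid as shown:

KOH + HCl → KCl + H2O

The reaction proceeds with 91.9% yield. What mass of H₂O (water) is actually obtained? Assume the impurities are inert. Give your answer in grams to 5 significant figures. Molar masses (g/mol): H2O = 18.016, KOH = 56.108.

123.05 g

Pure KOH available = 488.84 g × 0.853 = 416.981 g.
n(KOH) = 416.981 g / 56.108 g/mol = 7.43175 mol.
From the equation the KOH:H2O mole ratio is 1:1, so n(H2O) = 7.43175 × 1/1 = 7.43175 mol.
Mass of H2O = 7.43175 mol × 18.016 g/mol = 133.890 g.
Actual mass collected = 133.890 g × 0.919 = 123.045 g.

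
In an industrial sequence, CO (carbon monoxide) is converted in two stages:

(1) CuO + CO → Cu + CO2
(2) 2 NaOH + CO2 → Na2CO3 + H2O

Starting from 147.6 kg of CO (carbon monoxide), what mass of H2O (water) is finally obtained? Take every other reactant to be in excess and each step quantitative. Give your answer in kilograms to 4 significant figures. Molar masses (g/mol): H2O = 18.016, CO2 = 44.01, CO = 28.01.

94.94 kg

147.6 kg = 147600 g.
n(CO) = 147600 / 28.01 = 5269.5 mol.
Step 1 gives a 1:1 ratio of CO to CO2, so n(CO2) = 5269.5 mol.
In step 2 the CO2:H2O ratio is 1:1, so n(H2O) = 5269.5 mol.
Mass of H2O = 5269.5 × 18.016 = 94936 g = 94.94 kg.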